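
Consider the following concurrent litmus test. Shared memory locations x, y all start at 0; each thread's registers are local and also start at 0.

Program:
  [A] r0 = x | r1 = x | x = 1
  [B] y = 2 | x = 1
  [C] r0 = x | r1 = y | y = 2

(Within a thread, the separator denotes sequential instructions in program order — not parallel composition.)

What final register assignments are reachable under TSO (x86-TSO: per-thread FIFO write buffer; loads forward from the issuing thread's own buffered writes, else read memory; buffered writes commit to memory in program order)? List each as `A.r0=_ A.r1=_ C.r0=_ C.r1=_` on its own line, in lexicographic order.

A.r0=0 A.r1=0 C.r0=0 C.r1=0
A.r0=0 A.r1=0 C.r0=0 C.r1=2
A.r0=0 A.r1=0 C.r0=1 C.r1=0
A.r0=0 A.r1=0 C.r0=1 C.r1=2
A.r0=0 A.r1=1 C.r0=0 C.r1=0
A.r0=0 A.r1=1 C.r0=0 C.r1=2
A.r0=0 A.r1=1 C.r0=1 C.r1=2
A.r0=1 A.r1=1 C.r0=0 C.r1=0
A.r0=1 A.r1=1 C.r0=0 C.r1=2
A.r0=1 A.r1=1 C.r0=1 C.r1=2

outcome vector order: (A.r0,A.r1,C.r0,C.r1)
|TSO outcomes| = 10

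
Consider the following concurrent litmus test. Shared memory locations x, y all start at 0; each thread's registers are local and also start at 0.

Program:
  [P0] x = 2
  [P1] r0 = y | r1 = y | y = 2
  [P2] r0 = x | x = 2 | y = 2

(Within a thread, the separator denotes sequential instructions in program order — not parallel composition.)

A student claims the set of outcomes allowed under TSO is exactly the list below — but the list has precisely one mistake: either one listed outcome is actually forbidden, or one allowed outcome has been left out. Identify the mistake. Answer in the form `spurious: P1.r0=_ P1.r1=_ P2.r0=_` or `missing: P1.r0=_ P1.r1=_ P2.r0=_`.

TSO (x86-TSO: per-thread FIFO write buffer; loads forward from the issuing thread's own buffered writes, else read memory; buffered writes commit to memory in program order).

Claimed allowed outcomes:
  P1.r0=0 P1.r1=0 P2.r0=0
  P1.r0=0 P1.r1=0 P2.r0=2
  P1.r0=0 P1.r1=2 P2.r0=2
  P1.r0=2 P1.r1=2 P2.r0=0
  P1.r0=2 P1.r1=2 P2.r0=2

missing: P1.r0=0 P1.r1=2 P2.r0=0

outcome vector order: (P1.r0,P1.r1,P2.r0)
TSO (6): <0 0 0>, <0 0 2>, <0 2 0>, <0 2 2>, <2 2 0>, <2 2 2>
TSO∖claimed = {<0 2 0>}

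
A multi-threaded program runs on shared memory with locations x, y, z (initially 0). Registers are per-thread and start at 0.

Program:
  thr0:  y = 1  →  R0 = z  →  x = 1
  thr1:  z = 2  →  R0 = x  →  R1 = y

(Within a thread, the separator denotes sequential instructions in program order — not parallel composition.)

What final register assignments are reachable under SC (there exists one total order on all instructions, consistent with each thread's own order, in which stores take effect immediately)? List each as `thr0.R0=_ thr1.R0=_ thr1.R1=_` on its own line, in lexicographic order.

outcome vector order: (thr0.R0,thr1.R0,thr1.R1)
|SC outcomes| = 5

thr0.R0=0 thr1.R0=0 thr1.R1=1
thr0.R0=0 thr1.R0=1 thr1.R1=1
thr0.R0=2 thr1.R0=0 thr1.R1=0
thr0.R0=2 thr1.R0=0 thr1.R1=1
thr0.R0=2 thr1.R0=1 thr1.R1=1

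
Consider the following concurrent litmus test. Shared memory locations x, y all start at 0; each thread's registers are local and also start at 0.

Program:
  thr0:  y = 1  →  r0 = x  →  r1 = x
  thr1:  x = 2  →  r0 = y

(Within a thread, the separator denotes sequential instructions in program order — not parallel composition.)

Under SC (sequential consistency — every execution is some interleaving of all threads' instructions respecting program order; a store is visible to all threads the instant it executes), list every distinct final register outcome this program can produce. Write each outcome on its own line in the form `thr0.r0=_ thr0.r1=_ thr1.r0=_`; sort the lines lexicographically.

outcome vector order: (thr0.r0,thr0.r1,thr1.r0)
|SC outcomes| = 4

thr0.r0=0 thr0.r1=0 thr1.r0=1
thr0.r0=0 thr0.r1=2 thr1.r0=1
thr0.r0=2 thr0.r1=2 thr1.r0=0
thr0.r0=2 thr0.r1=2 thr1.r0=1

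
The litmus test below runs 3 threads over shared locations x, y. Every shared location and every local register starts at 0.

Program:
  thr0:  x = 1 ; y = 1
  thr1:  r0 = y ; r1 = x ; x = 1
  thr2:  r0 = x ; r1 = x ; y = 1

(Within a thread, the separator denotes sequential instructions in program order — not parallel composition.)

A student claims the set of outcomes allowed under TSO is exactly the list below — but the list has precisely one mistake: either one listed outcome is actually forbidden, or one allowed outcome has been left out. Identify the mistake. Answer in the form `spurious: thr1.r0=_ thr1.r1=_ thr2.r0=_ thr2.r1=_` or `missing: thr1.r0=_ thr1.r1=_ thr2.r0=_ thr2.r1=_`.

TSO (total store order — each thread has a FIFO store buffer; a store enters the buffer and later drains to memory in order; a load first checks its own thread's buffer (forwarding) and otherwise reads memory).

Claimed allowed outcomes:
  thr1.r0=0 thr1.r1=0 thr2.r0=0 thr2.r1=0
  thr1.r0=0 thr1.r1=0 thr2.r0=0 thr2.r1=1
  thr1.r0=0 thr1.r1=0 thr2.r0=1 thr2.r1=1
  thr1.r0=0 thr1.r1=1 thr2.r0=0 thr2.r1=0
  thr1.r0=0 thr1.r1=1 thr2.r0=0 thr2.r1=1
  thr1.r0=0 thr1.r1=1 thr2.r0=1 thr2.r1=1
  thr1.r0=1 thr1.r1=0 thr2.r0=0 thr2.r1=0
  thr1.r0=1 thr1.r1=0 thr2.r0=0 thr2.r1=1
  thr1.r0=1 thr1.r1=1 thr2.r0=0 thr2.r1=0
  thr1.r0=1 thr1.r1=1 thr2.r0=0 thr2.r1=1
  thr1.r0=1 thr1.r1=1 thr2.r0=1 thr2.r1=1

spurious: thr1.r0=1 thr1.r1=0 thr2.r0=0 thr2.r1=1

outcome vector order: (thr1.r0,thr1.r1,thr2.r0,thr2.r1)
under TSO → 0/0/0/0; 0/0/0/1; 0/0/1/1; 0/1/0/0; 0/1/0/1; 0/1/1/1; 1/0/0/0; 1/1/0/0; 1/1/0/1; 1/1/1/1
claimed∖TSO = {1/0/0/1}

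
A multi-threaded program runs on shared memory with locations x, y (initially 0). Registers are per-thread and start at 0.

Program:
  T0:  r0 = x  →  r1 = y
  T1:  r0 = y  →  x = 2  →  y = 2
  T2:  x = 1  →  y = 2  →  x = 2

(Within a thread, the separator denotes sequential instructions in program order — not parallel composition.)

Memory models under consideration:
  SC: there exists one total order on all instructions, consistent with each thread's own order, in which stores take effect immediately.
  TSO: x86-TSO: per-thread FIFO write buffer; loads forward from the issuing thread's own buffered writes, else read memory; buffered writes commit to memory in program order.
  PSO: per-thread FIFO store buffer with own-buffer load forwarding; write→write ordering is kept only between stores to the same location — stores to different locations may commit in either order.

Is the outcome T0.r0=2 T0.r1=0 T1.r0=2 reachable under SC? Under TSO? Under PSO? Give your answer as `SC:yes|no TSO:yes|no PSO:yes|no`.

outcome vector order: (T0.r0,T0.r1,T1.r0)
under SC → (0,0,0); (0,0,2); (0,2,0); (0,2,2); (1,0,0); (1,0,2); (1,2,0); (1,2,2); (2,0,0); (2,2,0); (2,2,2)
under TSO → (0,0,0); (0,0,2); (0,2,0); (0,2,2); (1,0,0); (1,0,2); (1,2,0); (1,2,2); (2,0,0); (2,2,0); (2,2,2)
under PSO → (0,0,0); (0,0,2); (0,2,0); (0,2,2); (1,0,0); (1,0,2); (1,2,0); (1,2,2); (2,0,0); (2,0,2); (2,2,0); (2,2,2)
target (2,0,2) ∈ {PSO}

SC:no TSO:no PSO:yes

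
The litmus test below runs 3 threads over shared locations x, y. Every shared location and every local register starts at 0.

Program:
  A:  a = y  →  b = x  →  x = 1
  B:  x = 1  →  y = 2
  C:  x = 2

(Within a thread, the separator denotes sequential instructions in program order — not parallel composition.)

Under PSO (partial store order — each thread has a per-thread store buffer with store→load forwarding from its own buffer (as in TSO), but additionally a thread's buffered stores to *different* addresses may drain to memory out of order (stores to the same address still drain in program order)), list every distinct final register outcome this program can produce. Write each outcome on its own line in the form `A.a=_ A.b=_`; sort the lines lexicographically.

outcome vector order: (A.a,A.b)
|PSO outcomes| = 6

A.a=0 A.b=0
A.a=0 A.b=1
A.a=0 A.b=2
A.a=2 A.b=0
A.a=2 A.b=1
A.a=2 A.b=2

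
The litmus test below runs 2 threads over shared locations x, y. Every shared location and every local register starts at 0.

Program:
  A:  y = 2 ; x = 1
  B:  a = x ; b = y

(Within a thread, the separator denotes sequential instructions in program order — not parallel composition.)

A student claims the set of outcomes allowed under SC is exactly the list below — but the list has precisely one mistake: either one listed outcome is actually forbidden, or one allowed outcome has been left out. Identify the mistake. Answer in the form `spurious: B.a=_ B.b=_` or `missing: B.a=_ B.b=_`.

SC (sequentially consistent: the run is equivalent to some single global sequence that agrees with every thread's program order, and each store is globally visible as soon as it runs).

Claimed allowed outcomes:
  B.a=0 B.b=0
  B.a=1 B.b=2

outcome vector order: (B.a,B.b)
SC (3): 00, 02, 12
SC∖claimed = {02}

missing: B.a=0 B.b=2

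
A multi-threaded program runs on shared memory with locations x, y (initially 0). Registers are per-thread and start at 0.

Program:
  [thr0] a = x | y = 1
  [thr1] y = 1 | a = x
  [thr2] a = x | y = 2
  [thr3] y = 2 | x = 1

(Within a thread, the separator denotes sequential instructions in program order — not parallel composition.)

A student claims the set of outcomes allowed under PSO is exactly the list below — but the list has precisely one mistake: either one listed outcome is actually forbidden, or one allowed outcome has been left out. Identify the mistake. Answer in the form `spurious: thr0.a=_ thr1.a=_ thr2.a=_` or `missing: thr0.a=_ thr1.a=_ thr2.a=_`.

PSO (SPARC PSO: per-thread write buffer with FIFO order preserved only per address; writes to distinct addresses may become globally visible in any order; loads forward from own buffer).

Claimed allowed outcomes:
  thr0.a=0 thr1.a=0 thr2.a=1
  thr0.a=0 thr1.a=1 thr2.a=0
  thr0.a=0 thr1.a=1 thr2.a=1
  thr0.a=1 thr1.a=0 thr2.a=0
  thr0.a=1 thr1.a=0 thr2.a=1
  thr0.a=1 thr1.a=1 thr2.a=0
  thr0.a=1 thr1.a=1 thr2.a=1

outcome vector order: (thr0.a,thr1.a,thr2.a)
PSO: 8 outcomes — {<0 0 0> <0 0 1> <0 1 0> <0 1 1> <1 0 0> <1 0 1> <1 1 0> <1 1 1>}
PSO∖claimed = {<0 0 0>}

missing: thr0.a=0 thr1.a=0 thr2.a=0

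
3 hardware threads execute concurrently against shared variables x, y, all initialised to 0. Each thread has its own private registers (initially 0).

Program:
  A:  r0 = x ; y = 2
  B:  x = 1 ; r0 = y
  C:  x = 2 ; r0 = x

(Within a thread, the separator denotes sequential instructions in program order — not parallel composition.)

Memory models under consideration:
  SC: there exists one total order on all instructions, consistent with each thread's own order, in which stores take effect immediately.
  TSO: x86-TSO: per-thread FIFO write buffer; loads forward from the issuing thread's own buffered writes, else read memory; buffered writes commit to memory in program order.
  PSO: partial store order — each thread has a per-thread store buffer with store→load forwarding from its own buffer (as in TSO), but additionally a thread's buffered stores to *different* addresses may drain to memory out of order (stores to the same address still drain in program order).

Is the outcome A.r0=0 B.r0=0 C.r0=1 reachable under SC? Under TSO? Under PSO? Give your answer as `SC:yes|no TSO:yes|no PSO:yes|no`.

SC:yes TSO:yes PSO:yes

outcome vector order: (A.r0,B.r0,C.r0)
SC: 12 outcomes — {001, 002, 021, 022, 101, 102, 121, 122, 201, 202, 221, 222}
TSO: 12 outcomes — {001, 002, 021, 022, 101, 102, 121, 122, 201, 202, 221, 222}
PSO: 12 outcomes — {001, 002, 021, 022, 101, 102, 121, 122, 201, 202, 221, 222}
target 001 ∈ {SC,TSO,PSO}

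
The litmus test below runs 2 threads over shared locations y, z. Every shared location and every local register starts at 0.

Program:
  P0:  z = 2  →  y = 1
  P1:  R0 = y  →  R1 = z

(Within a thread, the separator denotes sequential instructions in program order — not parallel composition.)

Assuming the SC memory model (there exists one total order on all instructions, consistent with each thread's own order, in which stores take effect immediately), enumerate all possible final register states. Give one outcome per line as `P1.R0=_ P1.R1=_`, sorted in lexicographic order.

outcome vector order: (P1.R0,P1.R1)
|SC outcomes| = 3

P1.R0=0 P1.R1=0
P1.R0=0 P1.R1=2
P1.R0=1 P1.R1=2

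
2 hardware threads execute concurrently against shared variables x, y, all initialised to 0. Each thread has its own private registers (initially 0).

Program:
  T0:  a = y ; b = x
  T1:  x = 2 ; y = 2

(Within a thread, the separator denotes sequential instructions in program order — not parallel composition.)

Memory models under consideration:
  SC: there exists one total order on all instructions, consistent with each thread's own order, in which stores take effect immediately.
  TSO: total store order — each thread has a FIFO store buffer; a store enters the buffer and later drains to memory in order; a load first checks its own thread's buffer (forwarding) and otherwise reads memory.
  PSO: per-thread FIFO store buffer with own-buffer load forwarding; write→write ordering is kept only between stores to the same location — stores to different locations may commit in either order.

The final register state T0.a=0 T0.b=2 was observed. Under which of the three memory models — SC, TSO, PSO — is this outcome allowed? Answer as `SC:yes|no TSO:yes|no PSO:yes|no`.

SC:yes TSO:yes PSO:yes

outcome vector order: (T0.a,T0.b)
under SC → <0 0>; <0 2>; <2 2>
under TSO → <0 0>; <0 2>; <2 2>
under PSO → <0 0>; <0 2>; <2 0>; <2 2>
target <0 2> ∈ {SC,TSO,PSO}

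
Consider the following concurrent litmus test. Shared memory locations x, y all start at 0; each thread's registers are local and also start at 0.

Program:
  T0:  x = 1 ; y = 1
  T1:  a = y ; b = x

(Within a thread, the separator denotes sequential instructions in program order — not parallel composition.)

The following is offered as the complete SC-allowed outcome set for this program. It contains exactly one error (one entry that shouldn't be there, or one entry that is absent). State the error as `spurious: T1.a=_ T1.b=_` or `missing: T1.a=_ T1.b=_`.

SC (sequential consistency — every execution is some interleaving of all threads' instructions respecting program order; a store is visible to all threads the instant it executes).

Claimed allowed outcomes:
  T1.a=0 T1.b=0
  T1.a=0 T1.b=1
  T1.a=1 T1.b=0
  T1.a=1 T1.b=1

outcome vector order: (T1.a,T1.b)
[SC] allowed = {0/0, 0/1, 1/1}
claimed∖SC = {1/0}

spurious: T1.a=1 T1.b=0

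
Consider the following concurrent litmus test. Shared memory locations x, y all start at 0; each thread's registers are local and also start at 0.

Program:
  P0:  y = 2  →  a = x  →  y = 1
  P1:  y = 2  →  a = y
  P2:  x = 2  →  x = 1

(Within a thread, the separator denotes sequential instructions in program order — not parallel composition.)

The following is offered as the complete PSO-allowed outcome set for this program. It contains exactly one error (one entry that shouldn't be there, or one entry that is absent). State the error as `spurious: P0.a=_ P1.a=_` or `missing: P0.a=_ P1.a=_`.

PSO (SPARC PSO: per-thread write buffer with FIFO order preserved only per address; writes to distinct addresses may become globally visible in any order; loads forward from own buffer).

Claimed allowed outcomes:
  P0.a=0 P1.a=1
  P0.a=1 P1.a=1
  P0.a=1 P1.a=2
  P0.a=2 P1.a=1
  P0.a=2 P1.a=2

outcome vector order: (P0.a,P1.a)
PSO: 6 outcomes — {01; 02; 11; 12; 21; 22}
PSO∖claimed = {02}

missing: P0.a=0 P1.a=2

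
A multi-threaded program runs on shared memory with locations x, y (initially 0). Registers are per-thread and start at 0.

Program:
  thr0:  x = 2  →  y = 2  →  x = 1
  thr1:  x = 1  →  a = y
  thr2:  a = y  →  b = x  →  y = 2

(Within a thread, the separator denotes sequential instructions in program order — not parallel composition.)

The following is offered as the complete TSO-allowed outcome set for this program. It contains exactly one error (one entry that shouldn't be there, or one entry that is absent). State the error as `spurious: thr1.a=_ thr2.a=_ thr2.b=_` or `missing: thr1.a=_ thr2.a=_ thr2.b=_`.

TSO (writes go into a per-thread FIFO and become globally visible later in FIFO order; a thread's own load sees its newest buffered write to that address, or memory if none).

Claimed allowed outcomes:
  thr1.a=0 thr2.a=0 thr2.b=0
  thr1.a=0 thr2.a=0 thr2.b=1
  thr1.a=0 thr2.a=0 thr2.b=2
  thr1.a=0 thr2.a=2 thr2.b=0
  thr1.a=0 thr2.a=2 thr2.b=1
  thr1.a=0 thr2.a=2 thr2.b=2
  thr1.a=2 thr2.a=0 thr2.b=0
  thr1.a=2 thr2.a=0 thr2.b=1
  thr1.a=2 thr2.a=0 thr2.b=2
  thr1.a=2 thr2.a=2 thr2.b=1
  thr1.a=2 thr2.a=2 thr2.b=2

spurious: thr1.a=0 thr2.a=2 thr2.b=0

outcome vector order: (thr1.a,thr2.a,thr2.b)
[TSO] allowed = {(0,0,0); (0,0,1); (0,0,2); (0,2,1); (0,2,2); (2,0,0); (2,0,1); (2,0,2); (2,2,1); (2,2,2)}
claimed∖TSO = {(0,2,0)}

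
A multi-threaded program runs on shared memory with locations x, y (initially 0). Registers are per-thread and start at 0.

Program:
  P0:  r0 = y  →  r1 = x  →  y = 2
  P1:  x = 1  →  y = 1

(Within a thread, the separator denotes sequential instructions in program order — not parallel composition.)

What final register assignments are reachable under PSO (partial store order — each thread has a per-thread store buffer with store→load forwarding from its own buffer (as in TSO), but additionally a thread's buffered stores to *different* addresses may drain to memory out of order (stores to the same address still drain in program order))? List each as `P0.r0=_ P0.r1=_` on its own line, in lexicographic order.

outcome vector order: (P0.r0,P0.r1)
|PSO outcomes| = 4

P0.r0=0 P0.r1=0
P0.r0=0 P0.r1=1
P0.r0=1 P0.r1=0
P0.r0=1 P0.r1=1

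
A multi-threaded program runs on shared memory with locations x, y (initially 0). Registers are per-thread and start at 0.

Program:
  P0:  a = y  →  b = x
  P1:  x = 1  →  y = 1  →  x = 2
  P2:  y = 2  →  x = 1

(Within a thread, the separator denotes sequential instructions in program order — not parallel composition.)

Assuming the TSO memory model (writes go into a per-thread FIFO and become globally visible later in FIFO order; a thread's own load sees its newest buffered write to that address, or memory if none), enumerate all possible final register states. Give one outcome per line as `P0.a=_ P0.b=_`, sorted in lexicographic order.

P0.a=0 P0.b=0
P0.a=0 P0.b=1
P0.a=0 P0.b=2
P0.a=1 P0.b=1
P0.a=1 P0.b=2
P0.a=2 P0.b=0
P0.a=2 P0.b=1
P0.a=2 P0.b=2

outcome vector order: (P0.a,P0.b)
|TSO outcomes| = 8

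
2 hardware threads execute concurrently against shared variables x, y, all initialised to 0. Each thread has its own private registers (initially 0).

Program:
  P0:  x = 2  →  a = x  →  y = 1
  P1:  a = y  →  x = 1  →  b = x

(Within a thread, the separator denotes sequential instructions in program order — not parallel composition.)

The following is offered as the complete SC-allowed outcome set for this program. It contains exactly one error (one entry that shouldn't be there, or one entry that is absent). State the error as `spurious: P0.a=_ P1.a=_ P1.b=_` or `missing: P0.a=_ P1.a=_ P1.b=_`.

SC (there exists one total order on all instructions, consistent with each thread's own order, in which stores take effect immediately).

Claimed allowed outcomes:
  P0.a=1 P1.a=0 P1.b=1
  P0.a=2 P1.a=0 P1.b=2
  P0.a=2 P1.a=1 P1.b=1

missing: P0.a=2 P1.a=0 P1.b=1

outcome vector order: (P0.a,P1.a,P1.b)
under SC → (1,0,1), (2,0,1), (2,0,2), (2,1,1)
SC∖claimed = {(2,0,1)}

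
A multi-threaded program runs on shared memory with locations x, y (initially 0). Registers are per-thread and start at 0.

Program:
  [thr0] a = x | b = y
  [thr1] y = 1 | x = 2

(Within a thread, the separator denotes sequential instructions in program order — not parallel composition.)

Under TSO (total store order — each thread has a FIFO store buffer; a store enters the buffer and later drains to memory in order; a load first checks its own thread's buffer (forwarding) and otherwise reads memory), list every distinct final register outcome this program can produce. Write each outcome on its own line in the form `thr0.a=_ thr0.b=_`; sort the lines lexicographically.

thr0.a=0 thr0.b=0
thr0.a=0 thr0.b=1
thr0.a=2 thr0.b=1

outcome vector order: (thr0.a,thr0.b)
|TSO outcomes| = 3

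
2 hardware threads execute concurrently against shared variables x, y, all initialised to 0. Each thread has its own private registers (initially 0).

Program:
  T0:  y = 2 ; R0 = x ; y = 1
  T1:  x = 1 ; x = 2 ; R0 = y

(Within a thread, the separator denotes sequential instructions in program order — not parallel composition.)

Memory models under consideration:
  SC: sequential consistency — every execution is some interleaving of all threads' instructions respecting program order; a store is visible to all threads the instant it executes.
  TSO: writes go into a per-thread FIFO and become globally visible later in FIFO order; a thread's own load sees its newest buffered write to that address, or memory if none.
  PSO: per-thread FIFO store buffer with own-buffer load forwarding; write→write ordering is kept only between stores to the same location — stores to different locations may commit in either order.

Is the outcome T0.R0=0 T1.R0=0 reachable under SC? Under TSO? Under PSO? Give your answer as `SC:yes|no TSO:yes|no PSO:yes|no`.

SC:no TSO:yes PSO:yes

outcome vector order: (T0.R0,T1.R0)
SC (7): 01, 02, 11, 12, 20, 21, 22
TSO (9): 00, 01, 02, 10, 11, 12, 20, 21, 22
PSO (9): 00, 01, 02, 10, 11, 12, 20, 21, 22
target 00 ∈ {TSO,PSO}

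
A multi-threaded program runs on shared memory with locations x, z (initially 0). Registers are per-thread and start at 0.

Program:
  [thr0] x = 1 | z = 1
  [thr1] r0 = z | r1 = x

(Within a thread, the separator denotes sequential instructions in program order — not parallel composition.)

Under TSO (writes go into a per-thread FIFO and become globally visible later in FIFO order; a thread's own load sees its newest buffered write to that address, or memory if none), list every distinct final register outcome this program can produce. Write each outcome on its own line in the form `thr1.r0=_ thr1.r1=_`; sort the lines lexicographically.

thr1.r0=0 thr1.r1=0
thr1.r0=0 thr1.r1=1
thr1.r0=1 thr1.r1=1

outcome vector order: (thr1.r0,thr1.r1)
|TSO outcomes| = 3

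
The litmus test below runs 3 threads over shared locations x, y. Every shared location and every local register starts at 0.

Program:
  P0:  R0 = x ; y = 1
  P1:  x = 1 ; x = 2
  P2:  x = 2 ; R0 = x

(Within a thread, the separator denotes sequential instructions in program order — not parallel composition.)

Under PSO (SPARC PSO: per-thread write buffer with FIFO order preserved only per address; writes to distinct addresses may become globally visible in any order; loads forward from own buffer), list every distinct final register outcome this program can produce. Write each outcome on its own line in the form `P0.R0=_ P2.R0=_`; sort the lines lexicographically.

P0.R0=0 P2.R0=1
P0.R0=0 P2.R0=2
P0.R0=1 P2.R0=1
P0.R0=1 P2.R0=2
P0.R0=2 P2.R0=1
P0.R0=2 P2.R0=2

outcome vector order: (P0.R0,P2.R0)
|PSO outcomes| = 6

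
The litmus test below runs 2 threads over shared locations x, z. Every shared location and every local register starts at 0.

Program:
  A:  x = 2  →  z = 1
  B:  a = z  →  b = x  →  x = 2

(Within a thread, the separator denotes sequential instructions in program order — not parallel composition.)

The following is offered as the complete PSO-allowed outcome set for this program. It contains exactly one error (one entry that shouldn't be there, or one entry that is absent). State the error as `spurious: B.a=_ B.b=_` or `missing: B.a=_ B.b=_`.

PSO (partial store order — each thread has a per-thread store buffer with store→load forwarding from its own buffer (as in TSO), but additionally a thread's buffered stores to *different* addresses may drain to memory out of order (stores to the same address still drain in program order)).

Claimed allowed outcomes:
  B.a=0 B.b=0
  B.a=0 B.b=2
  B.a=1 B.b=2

outcome vector order: (B.a,B.b)
[PSO] allowed = {<0 0>; <0 2>; <1 0>; <1 2>}
PSO∖claimed = {<1 0>}

missing: B.a=1 B.b=0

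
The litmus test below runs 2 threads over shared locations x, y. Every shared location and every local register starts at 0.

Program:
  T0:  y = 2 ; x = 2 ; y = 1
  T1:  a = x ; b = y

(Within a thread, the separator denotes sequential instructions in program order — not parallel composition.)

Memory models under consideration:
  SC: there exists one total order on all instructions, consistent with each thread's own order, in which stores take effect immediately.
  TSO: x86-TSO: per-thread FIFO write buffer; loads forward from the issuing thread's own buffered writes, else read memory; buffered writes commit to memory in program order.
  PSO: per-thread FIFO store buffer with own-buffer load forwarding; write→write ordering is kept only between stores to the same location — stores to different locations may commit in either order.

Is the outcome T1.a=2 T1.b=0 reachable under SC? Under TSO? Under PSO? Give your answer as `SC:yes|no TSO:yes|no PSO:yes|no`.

SC:no TSO:no PSO:yes

outcome vector order: (T1.a,T1.b)
under SC → 00 01 02 21 22
under TSO → 00 01 02 21 22
under PSO → 00 01 02 20 21 22
target 20 ∈ {PSO}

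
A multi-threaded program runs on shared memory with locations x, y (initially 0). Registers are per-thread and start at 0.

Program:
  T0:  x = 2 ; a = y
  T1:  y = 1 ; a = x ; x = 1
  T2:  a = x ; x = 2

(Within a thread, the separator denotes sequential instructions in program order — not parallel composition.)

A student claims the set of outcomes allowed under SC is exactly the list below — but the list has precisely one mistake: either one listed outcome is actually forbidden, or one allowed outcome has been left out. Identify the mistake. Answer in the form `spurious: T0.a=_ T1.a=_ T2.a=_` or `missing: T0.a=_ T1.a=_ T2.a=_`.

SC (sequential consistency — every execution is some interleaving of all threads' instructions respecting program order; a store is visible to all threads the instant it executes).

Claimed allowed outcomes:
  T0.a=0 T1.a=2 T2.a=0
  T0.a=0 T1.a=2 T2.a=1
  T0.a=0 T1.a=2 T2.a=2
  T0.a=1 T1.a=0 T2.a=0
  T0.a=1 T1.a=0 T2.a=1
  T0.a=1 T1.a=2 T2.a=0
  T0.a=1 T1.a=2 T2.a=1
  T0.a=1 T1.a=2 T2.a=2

missing: T0.a=1 T1.a=0 T2.a=2

outcome vector order: (T0.a,T1.a,T2.a)
[SC] allowed = {(0,2,0) (0,2,1) (0,2,2) (1,0,0) (1,0,1) (1,0,2) (1,2,0) (1,2,1) (1,2,2)}
SC∖claimed = {(1,0,2)}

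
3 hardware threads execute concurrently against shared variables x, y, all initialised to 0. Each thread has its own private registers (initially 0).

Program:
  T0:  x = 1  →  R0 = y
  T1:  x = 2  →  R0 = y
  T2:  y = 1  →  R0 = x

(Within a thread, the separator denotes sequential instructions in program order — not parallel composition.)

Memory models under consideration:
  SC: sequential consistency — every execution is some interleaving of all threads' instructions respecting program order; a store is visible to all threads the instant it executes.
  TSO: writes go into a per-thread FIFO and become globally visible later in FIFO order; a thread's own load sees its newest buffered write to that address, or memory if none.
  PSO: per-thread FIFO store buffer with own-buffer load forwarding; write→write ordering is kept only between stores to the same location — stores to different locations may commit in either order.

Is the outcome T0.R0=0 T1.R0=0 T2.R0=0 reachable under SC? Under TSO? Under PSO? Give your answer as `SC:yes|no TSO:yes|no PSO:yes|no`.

outcome vector order: (T0.R0,T1.R0,T2.R0)
SC: 9 outcomes — {(0,0,1); (0,0,2); (0,1,1); (0,1,2); (1,0,1); (1,0,2); (1,1,0); (1,1,1); (1,1,2)}
TSO: 12 outcomes — {(0,0,0); (0,0,1); (0,0,2); (0,1,0); (0,1,1); (0,1,2); (1,0,0); (1,0,1); (1,0,2); (1,1,0); (1,1,1); (1,1,2)}
PSO: 12 outcomes — {(0,0,0); (0,0,1); (0,0,2); (0,1,0); (0,1,1); (0,1,2); (1,0,0); (1,0,1); (1,0,2); (1,1,0); (1,1,1); (1,1,2)}
target (0,0,0) ∈ {TSO,PSO}

SC:no TSO:yes PSO:yes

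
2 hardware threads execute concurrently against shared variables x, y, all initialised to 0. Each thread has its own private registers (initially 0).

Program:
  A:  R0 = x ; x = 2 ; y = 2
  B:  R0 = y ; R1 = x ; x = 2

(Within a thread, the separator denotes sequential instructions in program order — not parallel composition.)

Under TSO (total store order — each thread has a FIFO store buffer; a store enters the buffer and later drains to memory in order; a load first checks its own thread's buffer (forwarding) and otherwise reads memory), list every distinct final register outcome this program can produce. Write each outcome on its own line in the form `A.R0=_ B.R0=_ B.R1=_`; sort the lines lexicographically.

outcome vector order: (A.R0,B.R0,B.R1)
|TSO outcomes| = 4

A.R0=0 B.R0=0 B.R1=0
A.R0=0 B.R0=0 B.R1=2
A.R0=0 B.R0=2 B.R1=2
A.R0=2 B.R0=0 B.R1=0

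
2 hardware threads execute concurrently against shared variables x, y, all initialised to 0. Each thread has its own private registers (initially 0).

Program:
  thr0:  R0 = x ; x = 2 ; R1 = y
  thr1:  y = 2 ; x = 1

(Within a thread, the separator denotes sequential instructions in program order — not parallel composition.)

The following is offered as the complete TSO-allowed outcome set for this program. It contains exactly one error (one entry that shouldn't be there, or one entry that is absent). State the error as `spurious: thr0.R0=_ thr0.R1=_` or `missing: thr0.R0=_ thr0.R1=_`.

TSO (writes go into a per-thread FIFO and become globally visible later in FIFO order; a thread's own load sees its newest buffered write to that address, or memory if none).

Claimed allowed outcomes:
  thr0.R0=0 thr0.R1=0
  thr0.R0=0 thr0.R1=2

outcome vector order: (thr0.R0,thr0.R1)
TSO: 3 outcomes — {00, 02, 12}
TSO∖claimed = {12}

missing: thr0.R0=1 thr0.R1=2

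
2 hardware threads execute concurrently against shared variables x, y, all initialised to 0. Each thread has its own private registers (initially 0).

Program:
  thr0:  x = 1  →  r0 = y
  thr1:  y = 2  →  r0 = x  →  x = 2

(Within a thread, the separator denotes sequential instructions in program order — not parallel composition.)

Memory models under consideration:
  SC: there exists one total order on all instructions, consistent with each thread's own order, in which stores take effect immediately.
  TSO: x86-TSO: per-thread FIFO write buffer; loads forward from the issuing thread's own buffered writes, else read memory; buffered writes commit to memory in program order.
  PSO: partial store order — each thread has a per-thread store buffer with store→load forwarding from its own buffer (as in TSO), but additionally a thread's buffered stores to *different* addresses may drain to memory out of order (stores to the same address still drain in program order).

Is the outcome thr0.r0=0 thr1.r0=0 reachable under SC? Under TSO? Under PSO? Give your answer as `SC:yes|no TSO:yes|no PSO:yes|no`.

SC:no TSO:yes PSO:yes

outcome vector order: (thr0.r0,thr1.r0)
under SC → (0,1), (2,0), (2,1)
under TSO → (0,0), (0,1), (2,0), (2,1)
under PSO → (0,0), (0,1), (2,0), (2,1)
target (0,0) ∈ {TSO,PSO}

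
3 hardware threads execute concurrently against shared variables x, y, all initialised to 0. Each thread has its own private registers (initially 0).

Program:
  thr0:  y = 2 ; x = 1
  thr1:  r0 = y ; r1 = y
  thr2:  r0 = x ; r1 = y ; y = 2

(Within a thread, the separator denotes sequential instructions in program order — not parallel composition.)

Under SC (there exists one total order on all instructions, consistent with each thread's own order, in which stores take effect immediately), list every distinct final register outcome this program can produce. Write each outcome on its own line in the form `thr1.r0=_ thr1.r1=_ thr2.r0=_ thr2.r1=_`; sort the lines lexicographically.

thr1.r0=0 thr1.r1=0 thr2.r0=0 thr2.r1=0
thr1.r0=0 thr1.r1=0 thr2.r0=0 thr2.r1=2
thr1.r0=0 thr1.r1=0 thr2.r0=1 thr2.r1=2
thr1.r0=0 thr1.r1=2 thr2.r0=0 thr2.r1=0
thr1.r0=0 thr1.r1=2 thr2.r0=0 thr2.r1=2
thr1.r0=0 thr1.r1=2 thr2.r0=1 thr2.r1=2
thr1.r0=2 thr1.r1=2 thr2.r0=0 thr2.r1=0
thr1.r0=2 thr1.r1=2 thr2.r0=0 thr2.r1=2
thr1.r0=2 thr1.r1=2 thr2.r0=1 thr2.r1=2

outcome vector order: (thr1.r0,thr1.r1,thr2.r0,thr2.r1)
|SC outcomes| = 9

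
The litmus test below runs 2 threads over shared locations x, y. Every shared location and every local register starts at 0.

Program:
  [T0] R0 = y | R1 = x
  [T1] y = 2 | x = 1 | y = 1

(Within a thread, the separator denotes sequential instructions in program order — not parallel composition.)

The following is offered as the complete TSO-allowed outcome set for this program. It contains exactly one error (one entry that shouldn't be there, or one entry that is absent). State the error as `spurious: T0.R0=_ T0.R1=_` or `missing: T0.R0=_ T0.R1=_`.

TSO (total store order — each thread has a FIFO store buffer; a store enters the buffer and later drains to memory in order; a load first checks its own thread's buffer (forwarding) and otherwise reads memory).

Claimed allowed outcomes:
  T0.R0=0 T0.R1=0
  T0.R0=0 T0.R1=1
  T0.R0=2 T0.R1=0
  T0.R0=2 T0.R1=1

missing: T0.R0=1 T0.R1=1

outcome vector order: (T0.R0,T0.R1)
[TSO] allowed = {00, 01, 11, 20, 21}
TSO∖claimed = {11}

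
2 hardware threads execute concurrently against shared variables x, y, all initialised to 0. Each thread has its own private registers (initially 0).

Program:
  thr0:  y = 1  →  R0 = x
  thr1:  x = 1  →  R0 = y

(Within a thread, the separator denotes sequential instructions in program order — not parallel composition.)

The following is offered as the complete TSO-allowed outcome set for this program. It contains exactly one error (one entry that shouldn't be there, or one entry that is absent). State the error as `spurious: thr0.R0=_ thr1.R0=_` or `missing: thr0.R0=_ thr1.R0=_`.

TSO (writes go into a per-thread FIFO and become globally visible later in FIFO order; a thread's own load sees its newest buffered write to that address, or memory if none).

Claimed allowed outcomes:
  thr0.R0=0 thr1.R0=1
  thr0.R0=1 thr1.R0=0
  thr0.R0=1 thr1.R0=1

outcome vector order: (thr0.R0,thr1.R0)
under TSO → <0 0> <0 1> <1 0> <1 1>
TSO∖claimed = {<0 0>}

missing: thr0.R0=0 thr1.R0=0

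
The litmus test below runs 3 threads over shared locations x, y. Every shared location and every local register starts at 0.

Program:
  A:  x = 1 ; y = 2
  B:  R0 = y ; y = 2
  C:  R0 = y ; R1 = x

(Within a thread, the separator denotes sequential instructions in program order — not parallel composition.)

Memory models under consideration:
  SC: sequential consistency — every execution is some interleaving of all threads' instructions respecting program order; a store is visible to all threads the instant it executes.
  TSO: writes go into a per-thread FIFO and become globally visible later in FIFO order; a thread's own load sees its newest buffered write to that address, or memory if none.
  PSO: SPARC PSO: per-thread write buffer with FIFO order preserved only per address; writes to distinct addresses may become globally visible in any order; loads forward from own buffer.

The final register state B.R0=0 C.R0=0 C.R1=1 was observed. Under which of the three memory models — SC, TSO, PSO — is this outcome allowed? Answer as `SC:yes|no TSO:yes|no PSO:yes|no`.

SC:yes TSO:yes PSO:yes

outcome vector order: (B.R0,C.R0,C.R1)
SC (7): <0 0 0> <0 0 1> <0 2 0> <0 2 1> <2 0 0> <2 0 1> <2 2 1>
TSO (7): <0 0 0> <0 0 1> <0 2 0> <0 2 1> <2 0 0> <2 0 1> <2 2 1>
PSO (8): <0 0 0> <0 0 1> <0 2 0> <0 2 1> <2 0 0> <2 0 1> <2 2 0> <2 2 1>
target <0 0 1> ∈ {SC,TSO,PSO}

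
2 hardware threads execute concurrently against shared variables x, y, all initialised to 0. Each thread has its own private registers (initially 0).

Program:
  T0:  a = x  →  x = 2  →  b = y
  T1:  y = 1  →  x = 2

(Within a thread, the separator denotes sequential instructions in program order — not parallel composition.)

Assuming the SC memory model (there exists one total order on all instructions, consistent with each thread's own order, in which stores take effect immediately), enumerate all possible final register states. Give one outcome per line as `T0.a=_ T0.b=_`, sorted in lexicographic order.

outcome vector order: (T0.a,T0.b)
|SC outcomes| = 3

T0.a=0 T0.b=0
T0.a=0 T0.b=1
T0.a=2 T0.b=1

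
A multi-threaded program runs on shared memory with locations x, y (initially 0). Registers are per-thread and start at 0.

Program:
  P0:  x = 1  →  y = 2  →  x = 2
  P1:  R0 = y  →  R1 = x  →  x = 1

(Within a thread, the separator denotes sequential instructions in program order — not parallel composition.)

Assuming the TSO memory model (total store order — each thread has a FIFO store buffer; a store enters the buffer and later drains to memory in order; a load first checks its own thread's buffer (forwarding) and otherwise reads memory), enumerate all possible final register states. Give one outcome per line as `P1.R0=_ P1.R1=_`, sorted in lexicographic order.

outcome vector order: (P1.R0,P1.R1)
|TSO outcomes| = 5

P1.R0=0 P1.R1=0
P1.R0=0 P1.R1=1
P1.R0=0 P1.R1=2
P1.R0=2 P1.R1=1
P1.R0=2 P1.R1=2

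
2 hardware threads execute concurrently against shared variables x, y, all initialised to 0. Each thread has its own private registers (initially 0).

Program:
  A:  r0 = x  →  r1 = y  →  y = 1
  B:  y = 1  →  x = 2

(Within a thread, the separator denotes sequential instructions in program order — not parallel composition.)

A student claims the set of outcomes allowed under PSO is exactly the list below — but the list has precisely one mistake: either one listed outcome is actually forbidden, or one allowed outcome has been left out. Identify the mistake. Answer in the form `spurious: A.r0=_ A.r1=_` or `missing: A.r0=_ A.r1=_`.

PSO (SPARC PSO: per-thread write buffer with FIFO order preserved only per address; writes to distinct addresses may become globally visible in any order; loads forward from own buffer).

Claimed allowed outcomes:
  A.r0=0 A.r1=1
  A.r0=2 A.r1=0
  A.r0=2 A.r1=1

outcome vector order: (A.r0,A.r1)
PSO (4): 0/0; 0/1; 2/0; 2/1
PSO∖claimed = {0/0}

missing: A.r0=0 A.r1=0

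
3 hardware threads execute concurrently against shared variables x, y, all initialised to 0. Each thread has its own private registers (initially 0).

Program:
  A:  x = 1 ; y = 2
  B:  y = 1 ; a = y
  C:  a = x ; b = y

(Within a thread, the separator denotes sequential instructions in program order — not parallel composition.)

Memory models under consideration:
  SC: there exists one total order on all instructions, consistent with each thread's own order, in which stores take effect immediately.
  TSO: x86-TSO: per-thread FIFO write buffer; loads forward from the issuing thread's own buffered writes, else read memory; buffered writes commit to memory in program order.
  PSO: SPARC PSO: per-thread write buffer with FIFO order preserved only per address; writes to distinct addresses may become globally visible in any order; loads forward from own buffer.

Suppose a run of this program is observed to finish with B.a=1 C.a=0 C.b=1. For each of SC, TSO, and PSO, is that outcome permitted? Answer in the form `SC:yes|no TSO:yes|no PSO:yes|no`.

SC:yes TSO:yes PSO:yes

outcome vector order: (B.a,C.a,C.b)
[SC] allowed = {(1,0,0), (1,0,1), (1,0,2), (1,1,0), (1,1,1), (1,1,2), (2,0,0), (2,0,1), (2,0,2), (2,1,0), (2,1,1), (2,1,2)}
[TSO] allowed = {(1,0,0), (1,0,1), (1,0,2), (1,1,0), (1,1,1), (1,1,2), (2,0,0), (2,0,1), (2,0,2), (2,1,0), (2,1,1), (2,1,2)}
[PSO] allowed = {(1,0,0), (1,0,1), (1,0,2), (1,1,0), (1,1,1), (1,1,2), (2,0,0), (2,0,1), (2,0,2), (2,1,0), (2,1,1), (2,1,2)}
target (1,0,1) ∈ {SC,TSO,PSO}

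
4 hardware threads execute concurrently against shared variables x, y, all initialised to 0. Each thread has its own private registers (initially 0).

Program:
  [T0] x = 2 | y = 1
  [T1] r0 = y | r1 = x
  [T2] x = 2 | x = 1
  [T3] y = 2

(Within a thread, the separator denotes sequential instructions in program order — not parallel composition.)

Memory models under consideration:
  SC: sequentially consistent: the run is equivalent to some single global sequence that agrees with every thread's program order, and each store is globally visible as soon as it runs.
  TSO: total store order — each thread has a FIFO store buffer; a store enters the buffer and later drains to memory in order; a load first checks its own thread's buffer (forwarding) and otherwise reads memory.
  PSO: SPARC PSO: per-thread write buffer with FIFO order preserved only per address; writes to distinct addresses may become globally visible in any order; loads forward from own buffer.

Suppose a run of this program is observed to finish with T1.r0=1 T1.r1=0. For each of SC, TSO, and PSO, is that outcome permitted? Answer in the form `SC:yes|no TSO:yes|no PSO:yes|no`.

SC:no TSO:no PSO:yes

outcome vector order: (T1.r0,T1.r1)
SC: 8 outcomes — {00, 01, 02, 11, 12, 20, 21, 22}
TSO: 8 outcomes — {00, 01, 02, 11, 12, 20, 21, 22}
PSO: 9 outcomes — {00, 01, 02, 10, 11, 12, 20, 21, 22}
target 10 ∈ {PSO}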